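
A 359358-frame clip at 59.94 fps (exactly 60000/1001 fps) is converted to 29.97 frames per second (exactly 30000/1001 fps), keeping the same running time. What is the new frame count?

179679 frames

Target frames = source frames × (target rate / source rate) = 359358 × (30000/1001)/(60000/1001) = 359358 × 1/2 = 179679.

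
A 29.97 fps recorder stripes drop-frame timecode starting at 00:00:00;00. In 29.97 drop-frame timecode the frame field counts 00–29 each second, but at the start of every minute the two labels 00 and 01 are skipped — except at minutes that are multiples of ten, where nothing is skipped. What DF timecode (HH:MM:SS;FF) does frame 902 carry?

00:00:30;02

Ten DF minutes hold 17982 frames, so frame 902 lies in block 0 (frames 0–17981) with 902 frames into that block.
The block's first minute is 1800 frames and the rest 1798 each; 902 frames reaches minute 0, so 0 × 18 + 0 × 2 = 0 labels have been skipped so far.
Adding those back, label number 902 + 0 = 902 at 30 labels/s is 30 s + 2 f = 0 h 0 min 30 s frame 2, i.e. 00:00:30;02.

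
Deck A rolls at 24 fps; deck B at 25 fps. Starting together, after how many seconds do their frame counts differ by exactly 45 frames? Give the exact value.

45 seconds

The gap grows by |25 − 24| = 1 frame per second.
Time for a 45-frame gap: 45 ÷ (1) = 45 s.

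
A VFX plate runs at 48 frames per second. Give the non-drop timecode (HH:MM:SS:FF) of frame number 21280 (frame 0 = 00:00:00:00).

21280 ÷ 48 = 443 full seconds, remainder 16 frames.
443 s = 0 h 7 min 23 s.
Timecode: 00:07:23:16.

00:07:23:16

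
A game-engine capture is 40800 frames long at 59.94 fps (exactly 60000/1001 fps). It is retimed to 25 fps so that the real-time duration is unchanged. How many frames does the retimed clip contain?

17017 frames

Target frames = source frames × (target rate / source rate) = 40800 × (25)/(60000/1001) = 40800 × 1001/2400 = 17017.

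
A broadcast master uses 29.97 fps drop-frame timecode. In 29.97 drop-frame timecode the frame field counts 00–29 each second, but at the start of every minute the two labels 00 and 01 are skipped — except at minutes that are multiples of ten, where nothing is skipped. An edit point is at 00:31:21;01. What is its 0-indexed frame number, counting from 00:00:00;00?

Complete 10-minute blocks: 3, each 17982 frames → 53946.
Remaining 1 whole minute in the current block: 1800 + 0 × 1798 = 1800 frames.
Within the current minute: 21 × 30 + 1 − 2 = 629 (labels ;00/;01 skipped at this minute). Total = 53946 + 1800 + 629 = 56375.

56375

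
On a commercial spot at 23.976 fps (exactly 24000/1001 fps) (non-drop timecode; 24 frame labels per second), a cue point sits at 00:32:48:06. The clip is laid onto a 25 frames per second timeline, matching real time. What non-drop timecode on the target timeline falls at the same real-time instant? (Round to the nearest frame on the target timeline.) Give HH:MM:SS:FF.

00:32:50:05

Source frame index: (0×3600 + 32×60 + 48) × 24 + 6 = 47238.
Real time: 47238 / (24000/1001) = 7880873/4000 s.
Target frame: (7880873/4000) × (25) = 7880873/160 ≈ 49255.456 → 49255.
At 25 labels/s: frame 49255 → 00:32:50:05.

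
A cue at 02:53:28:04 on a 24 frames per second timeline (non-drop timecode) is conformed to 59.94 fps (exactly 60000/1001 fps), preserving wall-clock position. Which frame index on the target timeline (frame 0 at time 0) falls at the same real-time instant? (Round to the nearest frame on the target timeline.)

Source frame index: (2×3600 + 53×60 + 28) × 24 + 4 = 249796.
Real time: 249796 / (24) = 62449/6 s.
Target frame: (62449/6) × (60000/1001) = 624490000/1001 ≈ 623866.134 → 623866.

frame 623866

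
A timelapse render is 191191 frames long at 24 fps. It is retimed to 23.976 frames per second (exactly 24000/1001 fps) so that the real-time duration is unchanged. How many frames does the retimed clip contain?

191000 frames

Target frames = source frames × (target rate / source rate) = 191191 × (24000/1001)/(24) = 191191 × 1000/1001 = 191000.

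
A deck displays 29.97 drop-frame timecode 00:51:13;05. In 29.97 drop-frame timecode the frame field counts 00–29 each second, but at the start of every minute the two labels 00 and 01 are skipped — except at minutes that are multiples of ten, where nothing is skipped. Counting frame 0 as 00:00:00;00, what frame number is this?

92103

Complete 10-minute blocks: 5, each 17982 frames → 89910.
Remaining 1 whole minute in the current block: 1800 + 0 × 1798 = 1800 frames.
Within the current minute: 13 × 30 + 5 − 2 = 393 (labels ;00/;01 skipped at this minute). Total = 89910 + 1800 + 393 = 92103.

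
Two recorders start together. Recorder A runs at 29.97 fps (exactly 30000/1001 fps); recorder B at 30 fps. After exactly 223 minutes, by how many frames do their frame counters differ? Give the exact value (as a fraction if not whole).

223 min = 13380 s.
A emits 30000/1001 × 13380 = 401400000/1001 frames; B emits 30 × 13380 = 401400.
Difference = 401400/1001 frames (≈ 400.9990); B is ahead of A.

401400/1001 frames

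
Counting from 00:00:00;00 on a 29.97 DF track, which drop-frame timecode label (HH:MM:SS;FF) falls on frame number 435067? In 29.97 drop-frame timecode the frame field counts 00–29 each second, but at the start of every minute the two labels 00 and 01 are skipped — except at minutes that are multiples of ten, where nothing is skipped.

Each 10-minute DF block holds 10 × 60 × 30 − 9 × 2 = 17982 frames. 435067 ÷ 17982 → 24 full blocks, remainder 3499.
Within the partial block the first minute is 1800 frames and each further minute 1798, so 1 further minute boundary passed. Total skipped labels = 18 × 24 + 2 × 1 = 434.
Non-drop label index = 435067 + 434 = 435501; at 30 labels/s that is 04:01:56:21, i.e. DF 04:01:56;21.

04:01:56;21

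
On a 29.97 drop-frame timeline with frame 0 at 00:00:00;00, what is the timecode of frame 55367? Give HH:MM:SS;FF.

Ten DF minutes hold 17982 frames, so frame 55367 lies in block 3 (frames 53946–71927) with 1421 frames into that block.
The block's first minute is 1800 frames and the rest 1798 each; 1421 frames reaches minute 0, so 3 × 18 + 0 × 2 = 54 labels have been skipped so far.
Adding those back, label number 55367 + 54 = 55421 at 30 labels/s is 1847 s + 11 f = 0 h 30 min 47 s frame 11, i.e. 00:30:47;11.

00:30:47;11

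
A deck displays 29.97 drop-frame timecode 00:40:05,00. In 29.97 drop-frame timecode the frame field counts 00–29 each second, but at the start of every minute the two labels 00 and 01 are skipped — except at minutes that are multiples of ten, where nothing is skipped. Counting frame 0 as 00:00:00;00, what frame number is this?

As if non-drop at 30 labels/s: (0 × 3600 + 40 × 60 + 5) × 30 + 0 = 72150.
Minute boundaries passed: 40; those not divisible by 10: 40 − 4 = 36; dropped labels = 2 × 36 = 72.
Actual frame index = 72150 − 72 = 72078.

72078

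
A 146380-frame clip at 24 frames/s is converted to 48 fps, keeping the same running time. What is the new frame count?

Target frames = source frames × (target rate / source rate) = 146380 × (48)/(24) = 146380 × 2 = 292760.

292760 frames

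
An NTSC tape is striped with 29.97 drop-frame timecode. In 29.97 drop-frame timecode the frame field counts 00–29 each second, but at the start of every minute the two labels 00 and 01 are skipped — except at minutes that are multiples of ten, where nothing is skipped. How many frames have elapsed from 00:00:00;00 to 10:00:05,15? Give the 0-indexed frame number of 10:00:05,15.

1079085

Complete 10-minute blocks: 60, each 17982 frames → 1078920.
Remaining 0 whole minutes in the current block: 0 frames.
Within the current minute: 5 × 30 + 15 = 165. Total = 1078920 + 0 + 165 = 1079085.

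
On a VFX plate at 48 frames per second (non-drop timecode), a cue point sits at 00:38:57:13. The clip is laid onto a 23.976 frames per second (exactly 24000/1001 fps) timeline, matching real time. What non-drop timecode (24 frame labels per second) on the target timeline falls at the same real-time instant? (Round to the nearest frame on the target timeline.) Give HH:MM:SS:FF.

00:38:54:22

Source frame index: (0×3600 + 38×60 + 57) × 48 + 13 = 112189.
Real time: 112189 / (48) = 112189/48 s.
Target frame: (112189/48) × (24000/1001) = 728500/13 ≈ 56038.462 → 56038.
At 24 labels/s: frame 56038 → 00:38:54:22.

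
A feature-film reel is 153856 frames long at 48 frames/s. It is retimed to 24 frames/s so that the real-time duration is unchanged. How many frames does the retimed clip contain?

76928 frames

Target frames = source frames × (target rate / source rate) = 153856 × (24)/(48) = 153856 × 1/2 = 76928.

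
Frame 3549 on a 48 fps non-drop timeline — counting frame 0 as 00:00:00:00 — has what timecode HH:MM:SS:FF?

00:01:13:45

3549 ÷ 48 = 73 full seconds, remainder 45 frames.
73 s = 0 h 1 min 13 s.
Timecode: 00:01:13:45.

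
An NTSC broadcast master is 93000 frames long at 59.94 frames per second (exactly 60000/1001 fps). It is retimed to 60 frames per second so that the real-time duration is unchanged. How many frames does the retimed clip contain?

Target frames = source frames × (target rate / source rate) = 93000 × (60)/(60000/1001) = 93000 × 1001/1000 = 93093.

93093 frames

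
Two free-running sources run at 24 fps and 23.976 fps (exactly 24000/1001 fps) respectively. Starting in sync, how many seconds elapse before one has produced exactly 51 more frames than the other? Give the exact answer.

The gap grows by |24000/1001 − 24| = 24/1001 frames per second.
Time for a 51-frame gap: 51 ÷ (24/1001) = 2127.125 s.

2127.125 seconds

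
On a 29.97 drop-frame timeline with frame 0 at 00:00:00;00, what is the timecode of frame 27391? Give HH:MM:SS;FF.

Ten DF minutes hold 17982 frames, so frame 27391 lies in block 1 (frames 17982–35963) with 9409 frames into that block.
The block's first minute is 1800 frames and the rest 1798 each; 9409 frames reaches minute 5, so 1 × 18 + 5 × 2 = 28 labels have been skipped so far.
Adding those back, label number 27391 + 28 = 27419 at 30 labels/s is 913 s + 29 f = 0 h 15 min 13 s frame 29, i.e. 00:15:13;29.

00:15:13;29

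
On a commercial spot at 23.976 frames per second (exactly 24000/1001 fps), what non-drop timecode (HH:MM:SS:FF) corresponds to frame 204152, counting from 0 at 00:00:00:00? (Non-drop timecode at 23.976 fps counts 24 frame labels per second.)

02:21:46:08

204152 ÷ 24 = 8506 full seconds, remainder 8 frames.
8506 s = 2 h 21 min 46 s.
Timecode: 02:21:46:08.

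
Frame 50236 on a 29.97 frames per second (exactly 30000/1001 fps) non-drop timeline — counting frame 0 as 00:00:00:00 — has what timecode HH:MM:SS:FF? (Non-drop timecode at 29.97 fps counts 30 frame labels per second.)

50236 ÷ 30 = 1674 full seconds, remainder 16 frames.
1674 s = 0 h 27 min 54 s.
Timecode: 00:27:54:16.

00:27:54:16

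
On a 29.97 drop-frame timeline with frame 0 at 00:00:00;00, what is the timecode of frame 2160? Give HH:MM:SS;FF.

Each 10-minute DF block holds 10 × 60 × 30 − 9 × 2 = 17982 frames. 2160 ÷ 17982 → 0 full blocks, remainder 2160.
Within the partial block the first minute is 1800 frames and each further minute 1798, so 1 further minute boundary passed. Total skipped labels = 18 × 0 + 2 × 1 = 2.
Non-drop label index = 2160 + 2 = 2162; at 30 labels/s that is 00:01:12:02, i.e. DF 00:01:12;02.

00:01:12;02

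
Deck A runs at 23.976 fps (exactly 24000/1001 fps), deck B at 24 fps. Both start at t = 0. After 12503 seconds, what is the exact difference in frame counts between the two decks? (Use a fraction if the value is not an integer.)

A emits 24000/1001 × 12503 = 300072000/1001 frames; B emits 24 × 12503 = 300072.
Difference = 300072/1001 frames (≈ 299.7722); B is ahead of A.

300072/1001 frames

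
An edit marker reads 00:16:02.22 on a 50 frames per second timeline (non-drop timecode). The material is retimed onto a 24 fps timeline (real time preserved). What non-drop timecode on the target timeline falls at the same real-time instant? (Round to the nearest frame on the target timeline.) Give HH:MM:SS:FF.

Source frame index: (0×3600 + 16×60 + 2) × 50 + 22 = 48122.
Real time: 48122 / (50) = 24061/25 s.
Target frame: (24061/25) × (24) = 577464/25 ≈ 23098.560 → 23099.
At 24 labels/s: frame 23099 → 00:16:02:11.

00:16:02:11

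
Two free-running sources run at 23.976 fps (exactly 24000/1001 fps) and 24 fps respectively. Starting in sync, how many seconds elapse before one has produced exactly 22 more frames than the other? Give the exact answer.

The gap grows by |24 − 24000/1001| = 24/1001 frames per second.
Time for a 22-frame gap: 22 ÷ (24/1001) = 11011/12 s.

11011/12 seconds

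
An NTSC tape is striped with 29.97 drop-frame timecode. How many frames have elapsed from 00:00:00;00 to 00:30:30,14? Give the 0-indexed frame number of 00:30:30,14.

54860

As if non-drop at 30 labels/s: (0 × 3600 + 30 × 60 + 30) × 30 + 14 = 54914.
Minute boundaries passed: 30; those not divisible by 10: 30 − 3 = 27; dropped labels = 2 × 27 = 54.
Actual frame index = 54914 − 54 = 54860.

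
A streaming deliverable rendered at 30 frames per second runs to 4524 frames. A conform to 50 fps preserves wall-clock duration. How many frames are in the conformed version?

7540 frames

Target frames = source frames × (target rate / source rate) = 4524 × (50)/(30) = 4524 × 5/3 = 7540.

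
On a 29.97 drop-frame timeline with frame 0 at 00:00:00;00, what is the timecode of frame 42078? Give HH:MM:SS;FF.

00:23:24;00

Ten DF minutes hold 17982 frames, so frame 42078 lies in block 2 (frames 35964–53945) with 6114 frames into that block.
The block's first minute is 1800 frames and the rest 1798 each; 6114 frames reaches minute 3, so 2 × 18 + 3 × 2 = 42 labels have been skipped so far.
Adding those back, label number 42078 + 42 = 42120 at 30 labels/s is 1404 s + 0 f = 0 h 23 min 24 s frame 0, i.e. 00:23:24;00.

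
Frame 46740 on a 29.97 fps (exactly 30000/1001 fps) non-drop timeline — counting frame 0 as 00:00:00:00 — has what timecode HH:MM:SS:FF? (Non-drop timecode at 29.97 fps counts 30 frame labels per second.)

46740 ÷ 30 = 1558 full seconds, remainder 0 frames.
1558 s = 0 h 25 min 58 s.
Timecode: 00:25:58:00.

00:25:58:00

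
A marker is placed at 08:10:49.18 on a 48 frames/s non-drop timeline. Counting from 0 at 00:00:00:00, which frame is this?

Total seconds to the label: (8 × 3600 + 10 × 60 + 49) = 29449.
Frame index = 29449 × 48 + 18 = 1413570.

1413570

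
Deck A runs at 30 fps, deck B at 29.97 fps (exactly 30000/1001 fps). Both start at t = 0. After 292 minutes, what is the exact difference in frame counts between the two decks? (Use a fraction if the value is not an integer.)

525600/1001 frames

292 min = 17520 s.
A emits 30 × 17520 = 525600 frames; B emits 30000/1001 × 17520 = 525600000/1001.
Difference = 525600/1001 frames (≈ 525.0749); B is behind A.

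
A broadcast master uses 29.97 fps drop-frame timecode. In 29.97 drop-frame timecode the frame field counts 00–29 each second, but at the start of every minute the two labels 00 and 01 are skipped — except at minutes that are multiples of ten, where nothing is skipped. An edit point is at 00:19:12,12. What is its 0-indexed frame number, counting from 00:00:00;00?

34536

Complete 10-minute blocks: 1, each 17982 frames → 17982.
Remaining 9 whole minutes in the current block: 1800 + 8 × 1798 = 16184 frames.
Within the current minute: 12 × 30 + 12 − 2 = 370 (labels ;00/;01 skipped at this minute). Total = 17982 + 16184 + 370 = 34536.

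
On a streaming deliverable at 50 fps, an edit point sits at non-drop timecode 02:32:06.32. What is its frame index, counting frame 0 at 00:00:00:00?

Total seconds to the label: (2 × 3600 + 32 × 60 + 6) = 9126.
Frame index = 9126 × 50 + 32 = 456332.

456332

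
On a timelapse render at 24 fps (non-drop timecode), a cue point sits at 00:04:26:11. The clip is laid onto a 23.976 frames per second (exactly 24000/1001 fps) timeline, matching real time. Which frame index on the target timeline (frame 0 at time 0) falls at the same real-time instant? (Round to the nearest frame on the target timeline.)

frame 6389

Source frame index: (0×3600 + 4×60 + 26) × 24 + 11 = 6395.
Real time: 6395 / (24) = 6395/24 s.
Target frame: (6395/24) × (24000/1001) = 6395000/1001 ≈ 6388.611 → 6389.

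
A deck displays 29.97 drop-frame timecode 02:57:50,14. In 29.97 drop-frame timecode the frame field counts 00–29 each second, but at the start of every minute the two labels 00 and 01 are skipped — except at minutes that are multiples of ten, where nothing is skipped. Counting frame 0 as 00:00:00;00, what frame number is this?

Complete 10-minute blocks: 17, each 17982 frames → 305694.
Remaining 7 whole minutes in the current block: 1800 + 6 × 1798 = 12588 frames.
Within the current minute: 50 × 30 + 14 − 2 = 1512 (labels ;00/;01 skipped at this minute). Total = 305694 + 12588 + 1512 = 319794.

319794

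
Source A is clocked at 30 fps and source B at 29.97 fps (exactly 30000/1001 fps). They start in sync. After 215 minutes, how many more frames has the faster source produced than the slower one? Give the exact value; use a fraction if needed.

215 min = 12900 s.
A emits 30 × 12900 = 387000 frames; B emits 30000/1001 × 12900 = 387000000/1001.
Difference = 387000/1001 frames (≈ 386.6134); B is behind A.

387000/1001 frames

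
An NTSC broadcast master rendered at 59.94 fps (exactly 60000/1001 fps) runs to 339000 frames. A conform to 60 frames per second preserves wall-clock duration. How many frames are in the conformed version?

339339 frames

Target frames = source frames × (target rate / source rate) = 339000 × (60)/(60000/1001) = 339000 × 1001/1000 = 339339.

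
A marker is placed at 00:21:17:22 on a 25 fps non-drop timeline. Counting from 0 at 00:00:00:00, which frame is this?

Total seconds to the label: (0 × 3600 + 21 × 60 + 17) = 1277.
Frame index = 1277 × 25 + 22 = 31947.

frame 31947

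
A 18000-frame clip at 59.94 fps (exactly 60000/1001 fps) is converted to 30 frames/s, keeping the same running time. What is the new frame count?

Target frames = source frames × (target rate / source rate) = 18000 × (30)/(60000/1001) = 18000 × 1001/2000 = 9009.

9009 frames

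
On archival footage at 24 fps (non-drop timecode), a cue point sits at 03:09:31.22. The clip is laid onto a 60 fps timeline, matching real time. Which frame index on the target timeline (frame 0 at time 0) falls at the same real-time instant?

Source frame index: (3×3600 + 9×60 + 31) × 24 + 22 = 272926.
Real time: 272926 / (24) = 136463/12 s.
Target frame: (136463/12) × (60) = 682315.

frame 682315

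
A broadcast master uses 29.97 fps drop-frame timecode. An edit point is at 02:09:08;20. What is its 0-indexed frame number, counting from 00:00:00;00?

232226

Complete 10-minute blocks: 12, each 17982 frames → 215784.
Remaining 9 whole minutes in the current block: 1800 + 8 × 1798 = 16184 frames.
Within the current minute: 8 × 30 + 20 − 2 = 258 (labels ;00/;01 skipped at this minute). Total = 215784 + 16184 + 258 = 232226.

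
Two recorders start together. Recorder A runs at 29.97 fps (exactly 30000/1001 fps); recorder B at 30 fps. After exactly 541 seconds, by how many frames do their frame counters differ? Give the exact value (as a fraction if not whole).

16230/1001 frames

A emits 30000/1001 × 541 = 16230000/1001 frames; B emits 30 × 541 = 16230.
Difference = 16230/1001 frames (≈ 16.2138); B is ahead of A.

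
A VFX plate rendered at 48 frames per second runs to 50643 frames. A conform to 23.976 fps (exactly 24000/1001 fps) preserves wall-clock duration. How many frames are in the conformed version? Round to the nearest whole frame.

Frames at target rate = 50643 × (24000/1001) / (48) = 25321500/1001 ≈ 25296.204.
Nearest whole frame: 25296.

25296 frames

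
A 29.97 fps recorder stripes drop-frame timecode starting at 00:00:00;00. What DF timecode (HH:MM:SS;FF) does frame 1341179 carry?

12:25:50;21

Ten DF minutes hold 17982 frames, so frame 1341179 lies in block 74 (frames 1330668–1348649) with 10511 frames into that block.
The block's first minute is 1800 frames and the rest 1798 each; 10511 frames reaches minute 5, so 74 × 18 + 5 × 2 = 1342 labels have been skipped so far.
Adding those back, label number 1341179 + 1342 = 1342521 at 30 labels/s is 44750 s + 21 f = 12 h 25 min 50 s frame 21, i.e. 12:25:50;21.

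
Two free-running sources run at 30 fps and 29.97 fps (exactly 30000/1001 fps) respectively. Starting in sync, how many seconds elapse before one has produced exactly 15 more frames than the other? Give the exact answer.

The gap grows by |30000/1001 − 30| = 30/1001 frames per second.
Time for a 15-frame gap: 15 ÷ (30/1001) = 500.5 s.

500.5 seconds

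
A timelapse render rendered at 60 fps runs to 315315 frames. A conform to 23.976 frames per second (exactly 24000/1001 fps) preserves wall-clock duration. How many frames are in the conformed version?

126000 frames

Target frames = source frames × (target rate / source rate) = 315315 × (24000/1001)/(60) = 315315 × 400/1001 = 126000.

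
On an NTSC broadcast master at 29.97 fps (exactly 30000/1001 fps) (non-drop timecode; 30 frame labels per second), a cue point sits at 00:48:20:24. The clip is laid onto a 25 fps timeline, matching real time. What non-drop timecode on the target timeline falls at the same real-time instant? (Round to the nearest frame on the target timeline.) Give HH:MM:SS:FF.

00:48:23:18

Source frame index: (0×3600 + 48×60 + 20) × 30 + 24 = 87024.
Real time: 87024 / (30000/1001) = 1814813/625 s.
Target frame: (1814813/625) × (25) = 1814813/25 ≈ 72592.520 → 72593.
At 25 labels/s: frame 72593 → 00:48:23:18.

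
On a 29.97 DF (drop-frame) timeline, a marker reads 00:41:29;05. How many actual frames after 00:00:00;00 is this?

As if non-drop at 30 labels/s: (0 × 3600 + 41 × 60 + 29) × 30 + 5 = 74675.
Minute boundaries passed: 41; those not divisible by 10: 41 − 4 = 37; dropped labels = 2 × 37 = 74.
Actual frame index = 74675 − 74 = 74601.

74601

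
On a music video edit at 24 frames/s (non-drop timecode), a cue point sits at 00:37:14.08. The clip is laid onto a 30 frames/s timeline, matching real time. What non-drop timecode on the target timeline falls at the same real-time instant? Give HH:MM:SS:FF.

00:37:14:10

Source frame index: (0×3600 + 37×60 + 14) × 24 + 8 = 53624.
Real time: 53624 / (24) = 6703/3 s.
Target frame: (6703/3) × (30) = 67030.
At 30 labels/s: frame 67030 → 00:37:14:10.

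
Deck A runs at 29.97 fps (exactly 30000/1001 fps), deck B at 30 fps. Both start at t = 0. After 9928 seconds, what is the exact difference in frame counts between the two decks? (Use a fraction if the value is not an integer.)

297840/1001 frames

A emits 30000/1001 × 9928 = 297840000/1001 frames; B emits 30 × 9928 = 297840.
Difference = 297840/1001 frames (≈ 297.5425); B is ahead of A.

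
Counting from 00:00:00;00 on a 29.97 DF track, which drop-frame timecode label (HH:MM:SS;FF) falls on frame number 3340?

Each 10-minute DF block holds 10 × 60 × 30 − 9 × 2 = 17982 frames. 3340 ÷ 17982 → 0 full blocks, remainder 3340.
Within the partial block the first minute is 1800 frames and each further minute 1798, so 1 further minute boundary passed. Total skipped labels = 18 × 0 + 2 × 1 = 2.
Non-drop label index = 3340 + 2 = 3342; at 30 labels/s that is 00:01:51:12, i.e. DF 00:01:51;12.

00:01:51;12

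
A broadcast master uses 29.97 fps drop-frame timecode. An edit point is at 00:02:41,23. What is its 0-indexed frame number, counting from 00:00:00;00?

4849

As if non-drop at 30 labels/s: (0 × 3600 + 2 × 60 + 41) × 30 + 23 = 4853.
Minute boundaries passed: 2; those not divisible by 10: 2 − 0 = 2; dropped labels = 2 × 2 = 4.
Actual frame index = 4853 − 4 = 4849.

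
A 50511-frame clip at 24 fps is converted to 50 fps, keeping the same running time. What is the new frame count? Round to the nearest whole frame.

Frames at target rate = 50511 × (50) / (24) = 420925/4 ≈ 105231.250.
Nearest whole frame: 105231.

105231 frames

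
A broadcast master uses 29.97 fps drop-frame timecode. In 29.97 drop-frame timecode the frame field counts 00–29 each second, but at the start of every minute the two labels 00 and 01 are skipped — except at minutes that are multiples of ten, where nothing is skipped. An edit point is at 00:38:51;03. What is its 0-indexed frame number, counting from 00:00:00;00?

69863

Complete 10-minute blocks: 3, each 17982 frames → 53946.
Remaining 8 whole minutes in the current block: 1800 + 7 × 1798 = 14386 frames.
Within the current minute: 51 × 30 + 3 − 2 = 1531 (labels ;00/;01 skipped at this minute). Total = 53946 + 14386 + 1531 = 69863.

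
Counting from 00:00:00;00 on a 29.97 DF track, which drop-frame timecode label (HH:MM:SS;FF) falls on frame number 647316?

05:59:58;24

Each 10-minute DF block holds 10 × 60 × 30 − 9 × 2 = 17982 frames. 647316 ÷ 17982 → 35 full blocks, remainder 17946.
Within the partial block the first minute is 1800 frames and each further minute 1798, so 9 further minute boundaries passed. Total skipped labels = 18 × 35 + 2 × 9 = 648.
Non-drop label index = 647316 + 648 = 647964; at 30 labels/s that is 05:59:58:24, i.e. DF 05:59:58;24.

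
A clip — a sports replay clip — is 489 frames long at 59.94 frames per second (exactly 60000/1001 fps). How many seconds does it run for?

Running time = 489 / (60000/1001) = 8.15815 s.

8.15815 seconds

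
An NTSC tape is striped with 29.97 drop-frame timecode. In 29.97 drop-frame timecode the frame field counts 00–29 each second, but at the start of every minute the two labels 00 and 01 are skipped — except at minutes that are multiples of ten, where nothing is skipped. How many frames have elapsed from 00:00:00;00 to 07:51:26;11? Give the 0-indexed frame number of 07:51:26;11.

847743

Complete 10-minute blocks: 47, each 17982 frames → 845154.
Remaining 1 whole minute in the current block: 1800 + 0 × 1798 = 1800 frames.
Within the current minute: 26 × 30 + 11 − 2 = 789 (labels ;00/;01 skipped at this minute). Total = 845154 + 1800 + 789 = 847743.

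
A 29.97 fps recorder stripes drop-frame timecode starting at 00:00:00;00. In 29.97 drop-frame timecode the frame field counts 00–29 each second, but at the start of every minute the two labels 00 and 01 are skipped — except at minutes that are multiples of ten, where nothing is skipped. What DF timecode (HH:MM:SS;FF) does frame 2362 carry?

00:01:18;24

Ten DF minutes hold 17982 frames, so frame 2362 lies in block 0 (frames 0–17981) with 2362 frames into that block.
The block's first minute is 1800 frames and the rest 1798 each; 2362 frames reaches minute 1, so 0 × 18 + 1 × 2 = 2 labels have been skipped so far.
Adding those back, label number 2362 + 2 = 2364 at 30 labels/s is 78 s + 24 f = 0 h 1 min 18 s frame 24, i.e. 00:01:18;24.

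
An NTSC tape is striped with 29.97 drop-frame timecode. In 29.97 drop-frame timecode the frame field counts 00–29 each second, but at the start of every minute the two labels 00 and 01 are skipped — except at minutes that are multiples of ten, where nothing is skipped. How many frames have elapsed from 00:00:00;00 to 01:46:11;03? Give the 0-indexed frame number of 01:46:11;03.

Complete 10-minute blocks: 10, each 17982 frames → 179820.
Remaining 6 whole minutes in the current block: 1800 + 5 × 1798 = 10790 frames.
Within the current minute: 11 × 30 + 3 − 2 = 331 (labels ;00/;01 skipped at this minute). Total = 179820 + 10790 + 331 = 190941.

190941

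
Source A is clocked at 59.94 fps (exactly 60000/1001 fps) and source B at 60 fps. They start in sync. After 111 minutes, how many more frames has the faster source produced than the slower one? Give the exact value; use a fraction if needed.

111 min = 6660 s.
A emits 60000/1001 × 6660 = 399600000/1001 frames; B emits 60 × 6660 = 399600.
Difference = 399600/1001 frames (≈ 399.2008); B is ahead of A.

399600/1001 frames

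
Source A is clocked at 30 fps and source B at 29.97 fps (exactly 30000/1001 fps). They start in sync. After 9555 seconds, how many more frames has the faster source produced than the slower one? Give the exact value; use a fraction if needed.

3150/11 frames

A emits 30 × 9555 = 286650 frames; B emits 30000/1001 × 9555 = 3150000/11.
Difference = 3150/11 frames (≈ 286.3636); B is behind A.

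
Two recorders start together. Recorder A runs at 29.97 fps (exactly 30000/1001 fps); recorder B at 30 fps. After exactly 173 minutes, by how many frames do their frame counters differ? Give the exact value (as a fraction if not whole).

173 min = 10380 s.
A emits 30000/1001 × 10380 = 311400000/1001 frames; B emits 30 × 10380 = 311400.
Difference = 311400/1001 frames (≈ 311.0889); B is ahead of A.

311400/1001 frames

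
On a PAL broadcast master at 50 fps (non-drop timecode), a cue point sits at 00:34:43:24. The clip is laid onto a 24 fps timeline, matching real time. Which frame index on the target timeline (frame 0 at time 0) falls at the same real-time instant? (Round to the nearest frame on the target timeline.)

frame 50004

Source frame index: (0×3600 + 34×60 + 43) × 50 + 24 = 104174.
Real time: 104174 / (50) = 52087/25 s.
Target frame: (52087/25) × (24) = 1250088/25 ≈ 50003.520 → 50004.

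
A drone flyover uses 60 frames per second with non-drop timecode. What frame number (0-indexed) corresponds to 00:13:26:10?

48370

Total seconds to the label: (0 × 3600 + 13 × 60 + 26) = 806.
Frame index = 806 × 60 + 10 = 48370.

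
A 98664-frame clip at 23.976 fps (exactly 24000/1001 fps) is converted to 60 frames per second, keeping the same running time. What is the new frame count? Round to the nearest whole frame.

246907 frames

Frames at target rate = 98664 × (60) / (24000/1001) = 12345333/50 ≈ 246906.660.
Nearest whole frame: 246907.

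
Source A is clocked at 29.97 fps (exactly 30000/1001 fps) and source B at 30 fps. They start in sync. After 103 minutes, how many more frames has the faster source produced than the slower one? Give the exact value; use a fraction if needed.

103 min = 6180 s.
A emits 30000/1001 × 6180 = 185400000/1001 frames; B emits 30 × 6180 = 185400.
Difference = 185400/1001 frames (≈ 185.2148); B is ahead of A.

185400/1001 frames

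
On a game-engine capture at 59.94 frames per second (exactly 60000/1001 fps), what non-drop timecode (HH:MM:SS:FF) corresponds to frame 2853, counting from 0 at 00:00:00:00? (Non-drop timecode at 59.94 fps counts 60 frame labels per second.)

00:00:47:33

2853 ÷ 60 = 47 full seconds, remainder 33 frames.
47 s = 0 h 0 min 47 s.
Timecode: 00:00:47:33.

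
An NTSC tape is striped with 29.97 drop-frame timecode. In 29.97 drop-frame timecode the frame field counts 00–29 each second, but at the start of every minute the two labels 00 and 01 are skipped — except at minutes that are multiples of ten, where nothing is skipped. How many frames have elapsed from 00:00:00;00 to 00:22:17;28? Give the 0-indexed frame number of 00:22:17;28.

As if non-drop at 30 labels/s: (0 × 3600 + 22 × 60 + 17) × 30 + 28 = 40138.
Minute boundaries passed: 22; those not divisible by 10: 22 − 2 = 20; dropped labels = 2 × 20 = 40.
Actual frame index = 40138 − 40 = 40098.

40098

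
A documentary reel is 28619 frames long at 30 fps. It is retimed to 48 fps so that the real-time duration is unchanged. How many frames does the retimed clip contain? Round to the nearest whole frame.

45790 frames

Frames at target rate = 28619 × (48) / (30) = 228952/5 ≈ 45790.400.
Nearest whole frame: 45790.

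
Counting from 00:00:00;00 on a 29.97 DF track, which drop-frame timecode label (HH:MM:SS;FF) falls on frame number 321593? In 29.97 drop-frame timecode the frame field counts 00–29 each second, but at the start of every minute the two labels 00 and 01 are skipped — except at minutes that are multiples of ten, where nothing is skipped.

02:58:50;15

Each 10-minute DF block holds 10 × 60 × 30 − 9 × 2 = 17982 frames. 321593 ÷ 17982 → 17 full blocks, remainder 15899.
Within the partial block the first minute is 1800 frames and each further minute 1798, so 8 further minute boundaries passed. Total skipped labels = 18 × 17 + 2 × 8 = 322.
Non-drop label index = 321593 + 322 = 321915; at 30 labels/s that is 02:58:50:15, i.e. DF 02:58:50;15.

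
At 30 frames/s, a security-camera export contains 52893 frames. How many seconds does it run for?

1763.1 seconds

Running time = 52893 / (30) = 1763.1 s.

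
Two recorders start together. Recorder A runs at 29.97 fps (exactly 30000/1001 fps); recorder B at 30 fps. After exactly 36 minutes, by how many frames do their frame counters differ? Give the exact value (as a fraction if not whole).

64800/1001 frames

36 min = 2160 s.
A emits 30000/1001 × 2160 = 64800000/1001 frames; B emits 30 × 2160 = 64800.
Difference = 64800/1001 frames (≈ 64.7353); B is ahead of A.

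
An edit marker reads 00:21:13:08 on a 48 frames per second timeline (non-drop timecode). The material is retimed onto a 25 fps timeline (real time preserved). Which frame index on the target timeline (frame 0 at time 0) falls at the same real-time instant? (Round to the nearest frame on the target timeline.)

Source frame index: (0×3600 + 21×60 + 13) × 48 + 8 = 61112.
Real time: 61112 / (48) = 7639/6 s.
Target frame: (7639/6) × (25) = 190975/6 ≈ 31829.167 → 31829.

frame 31829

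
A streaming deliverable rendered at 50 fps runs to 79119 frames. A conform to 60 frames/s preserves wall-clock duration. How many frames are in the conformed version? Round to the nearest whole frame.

94943 frames

Frames at target rate = 79119 × (60) / (50) = 474714/5 ≈ 94942.800.
Nearest whole frame: 94943.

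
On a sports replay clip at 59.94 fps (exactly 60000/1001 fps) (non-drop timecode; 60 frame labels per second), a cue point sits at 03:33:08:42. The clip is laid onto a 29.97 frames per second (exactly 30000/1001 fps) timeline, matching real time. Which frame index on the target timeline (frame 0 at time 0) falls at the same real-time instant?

frame 383661

Source frame index: (3×3600 + 33×60 + 8) × 60 + 42 = 767322.
Real time: 767322 / (60000/1001) = 128014887/10000 s.
Target frame: (128014887/10000) × (30000/1001) = 383661.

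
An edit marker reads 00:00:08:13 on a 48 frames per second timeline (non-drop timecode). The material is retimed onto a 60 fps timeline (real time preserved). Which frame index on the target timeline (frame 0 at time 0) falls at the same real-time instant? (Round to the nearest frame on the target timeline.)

Source frame index: (0×3600 + 0×60 + 8) × 48 + 13 = 397.
Real time: 397 / (48) = 397/48 s.
Target frame: (397/48) × (60) = 1985/4 ≈ 496.250 → 496.

frame 496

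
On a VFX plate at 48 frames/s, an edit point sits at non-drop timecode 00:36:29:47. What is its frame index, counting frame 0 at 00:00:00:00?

Total seconds to the label: (0 × 3600 + 36 × 60 + 29) = 2189.
Frame index = 2189 × 48 + 47 = 105119.

frame 105119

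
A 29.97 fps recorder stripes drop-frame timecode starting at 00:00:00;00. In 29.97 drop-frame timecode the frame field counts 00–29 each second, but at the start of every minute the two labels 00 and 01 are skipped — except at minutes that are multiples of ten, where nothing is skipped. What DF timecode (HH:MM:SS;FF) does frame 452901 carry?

04:11:51;23

Ten DF minutes hold 17982 frames, so frame 452901 lies in block 25 (frames 449550–467531) with 3351 frames into that block.
The block's first minute is 1800 frames and the rest 1798 each; 3351 frames reaches minute 1, so 25 × 18 + 1 × 2 = 452 labels have been skipped so far.
Adding those back, label number 452901 + 452 = 453353 at 30 labels/s is 15111 s + 23 f = 4 h 11 min 51 s frame 23, i.e. 04:11:51;23.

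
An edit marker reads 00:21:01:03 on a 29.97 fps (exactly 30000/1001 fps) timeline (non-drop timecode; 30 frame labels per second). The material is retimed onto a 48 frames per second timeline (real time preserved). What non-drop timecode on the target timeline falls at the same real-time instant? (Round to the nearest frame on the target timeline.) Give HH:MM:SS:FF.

Source frame index: (0×3600 + 21×60 + 1) × 30 + 3 = 37833.
Real time: 37833 / (30000/1001) = 12623611/10000 s.
Target frame: (12623611/10000) × (48) = 37870833/625 ≈ 60593.333 → 60593.
At 48 labels/s: frame 60593 → 00:21:02:17.

00:21:02:17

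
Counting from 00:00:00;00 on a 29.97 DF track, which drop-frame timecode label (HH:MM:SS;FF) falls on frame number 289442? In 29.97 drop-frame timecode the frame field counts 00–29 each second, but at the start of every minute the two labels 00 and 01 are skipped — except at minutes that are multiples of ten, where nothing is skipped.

02:40:57;20

Each 10-minute DF block holds 10 × 60 × 30 − 9 × 2 = 17982 frames. 289442 ÷ 17982 → 16 full blocks, remainder 1730.
Within the partial block the first minute is 1800 frames and each further minute 1798, so 0 further minute boundaries passed. Total skipped labels = 18 × 16 + 2 × 0 = 288.
Non-drop label index = 289442 + 288 = 289730; at 30 labels/s that is 02:40:57:20, i.e. DF 02:40:57;20.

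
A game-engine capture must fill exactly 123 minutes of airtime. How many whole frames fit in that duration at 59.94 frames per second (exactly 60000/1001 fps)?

123 min = 7380 s.
Frames = 7380 × 60000/1001 = 442800000/1001 ≈ 442357.6424.
Complete frames: 442357.

442357 frames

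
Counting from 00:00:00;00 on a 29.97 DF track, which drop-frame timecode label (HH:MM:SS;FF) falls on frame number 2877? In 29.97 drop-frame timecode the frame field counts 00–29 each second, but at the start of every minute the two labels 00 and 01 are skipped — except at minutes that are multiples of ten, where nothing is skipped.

Ten DF minutes hold 17982 frames, so frame 2877 lies in block 0 (frames 0–17981) with 2877 frames into that block.
The block's first minute is 1800 frames and the rest 1798 each; 2877 frames reaches minute 1, so 0 × 18 + 1 × 2 = 2 labels have been skipped so far.
Adding those back, label number 2877 + 2 = 2879 at 30 labels/s is 95 s + 29 f = 0 h 1 min 35 s frame 29, i.e. 00:01:35;29.

00:01:35;29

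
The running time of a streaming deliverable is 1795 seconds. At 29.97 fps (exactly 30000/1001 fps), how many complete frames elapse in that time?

53796 frames

Frames = 1795 × 30000/1001 = 53850000/1001 ≈ 53796.2038.
Complete frames: 53796.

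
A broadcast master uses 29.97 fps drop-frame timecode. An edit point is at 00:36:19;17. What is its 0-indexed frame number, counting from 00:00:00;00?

65321

Complete 10-minute blocks: 3, each 17982 frames → 53946.
Remaining 6 whole minutes in the current block: 1800 + 5 × 1798 = 10790 frames.
Within the current minute: 19 × 30 + 17 − 2 = 585 (labels ;00/;01 skipped at this minute). Total = 53946 + 10790 + 585 = 65321.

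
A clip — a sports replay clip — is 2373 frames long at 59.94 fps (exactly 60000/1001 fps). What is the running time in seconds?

39.58955 seconds

Running time = 2373 / (60000/1001) = 39.58955 s.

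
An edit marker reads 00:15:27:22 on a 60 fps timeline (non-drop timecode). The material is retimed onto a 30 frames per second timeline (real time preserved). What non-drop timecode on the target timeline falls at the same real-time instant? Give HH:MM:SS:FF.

Source frame index: (0×3600 + 15×60 + 27) × 60 + 22 = 55642.
Real time: 55642 / (60) = 27821/30 s.
Target frame: (27821/30) × (30) = 27821.
At 30 labels/s: frame 27821 → 00:15:27:11.

00:15:27:11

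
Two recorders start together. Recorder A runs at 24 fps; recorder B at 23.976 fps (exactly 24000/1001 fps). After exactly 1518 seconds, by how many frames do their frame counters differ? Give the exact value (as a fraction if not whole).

A emits 24 × 1518 = 36432 frames; B emits 24000/1001 × 1518 = 3312000/91.
Difference = 3312/91 frames (≈ 36.3956); B is behind A.

3312/91 frames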